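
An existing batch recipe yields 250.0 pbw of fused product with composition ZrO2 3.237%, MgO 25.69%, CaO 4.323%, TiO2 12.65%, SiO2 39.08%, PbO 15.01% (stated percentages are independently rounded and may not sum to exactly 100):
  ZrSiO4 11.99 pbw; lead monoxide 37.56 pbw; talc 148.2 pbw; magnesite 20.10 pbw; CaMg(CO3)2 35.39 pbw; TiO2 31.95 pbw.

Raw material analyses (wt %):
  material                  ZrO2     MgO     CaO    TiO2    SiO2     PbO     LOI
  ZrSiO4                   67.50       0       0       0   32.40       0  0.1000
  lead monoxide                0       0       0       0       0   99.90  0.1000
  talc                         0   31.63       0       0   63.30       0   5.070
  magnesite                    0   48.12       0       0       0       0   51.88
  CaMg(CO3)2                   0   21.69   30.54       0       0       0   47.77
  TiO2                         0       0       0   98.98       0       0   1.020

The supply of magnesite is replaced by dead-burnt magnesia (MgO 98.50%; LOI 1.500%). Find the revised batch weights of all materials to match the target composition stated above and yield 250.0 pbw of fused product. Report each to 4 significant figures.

All arithmetic runs at full precision through every step — in-progress results appear rounded to four significant figures on the page; each reported result is rounded just once. All derived quantities (totals, ignition loss, yield, net glass mass, six oxide percentages) are rebuilt at full precision from the batch weights at 250.0 pbw of glass as written in the question or the answer.
Oxide mass targets, per 250.0 pbw fused product:
  ZrO2: 3.237% × 250.0 = 8.092 pbw
  MgO: 25.69% × 250.0 = 64.22 pbw
  CaO: 4.323% × 250.0 = 10.81 pbw
  TiO2: 12.65% × 250.0 = 31.62 pbw
  SiO2: 39.08% × 250.0 = 97.70 pbw
  PbO: 15.01% × 250.0 = 37.52 pbw
Mass-balance tally per oxide on the weights just shown, against the basis in use (target by target, the sums agree net of answer rounding effects):
  ZrO2: 11.99·0.6750 = 8.093 pbw (target 8.092 pbw)
  MgO: 148.2·0.3163 + 9.818·0.9850 + 35.39·0.2169 = 64.22 pbw (target 64.22 pbw)
  CaO: 35.39·0.3054 = 10.81 pbw (target 10.81 pbw)
  TiO2: 31.95·0.9898 = 31.62 pbw (target 31.62 pbw)
  SiO2: 11.99·0.3240 + 148.2·0.6330 = 97.70 pbw (target 97.70 pbw)
  PbO: 37.56·0.9990 = 37.52 pbw (target 37.52 pbw)
Consistency of the glass mass: batch total minus LOI = 250.0 pbw (the targets, summed, come to 250.0 pbw; against the stated basis, 250.0 pbw — gaps are rounding artifacts).
Batch total: Σ batch = 274.9 pbw; the LOI term Σ batch·LOI equals 24.94 pbw; yield, glass over the total, = 90.93%.

Revised batch per 250.0 pbw fused product:
  ZrSiO4: 11.99 pbw
  lead monoxide: 37.56 pbw
  talc: 148.2 pbw
  dead-burnt magnesia: 9.818 pbw
  CaMg(CO3)2: 35.39 pbw
  TiO2: 31.95 pbw
Total batch = 274.9 pbw; LOI loss = 24.94 pbw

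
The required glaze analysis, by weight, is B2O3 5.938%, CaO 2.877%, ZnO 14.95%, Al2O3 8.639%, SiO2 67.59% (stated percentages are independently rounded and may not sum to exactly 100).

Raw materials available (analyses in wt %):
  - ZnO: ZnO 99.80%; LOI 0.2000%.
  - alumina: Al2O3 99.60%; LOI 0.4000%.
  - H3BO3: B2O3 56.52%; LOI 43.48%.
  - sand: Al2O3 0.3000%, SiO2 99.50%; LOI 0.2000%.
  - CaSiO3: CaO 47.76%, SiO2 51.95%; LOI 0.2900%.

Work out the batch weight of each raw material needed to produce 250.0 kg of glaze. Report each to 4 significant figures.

Batch per 250.0 kg glaze:
  ZnO: 37.45 kg
  alumina: 21.20 kg
  H3BO3: 26.27 kg
  sand: 162.0 kg
  CaSiO3: 15.06 kg
Total batch = 262.0 kg; LOI loss = 11.95 kg; yield = 95.44%

Each numeric step keeps full float precision from first step to last. Mid-chain values are shown (rounded to 4 significant figures) in the working; every reported value is rounded once only — derived quantities (glass mass, ignition loss, the five compositions, the totals, the yield) are re-derived in exact precision from the weighed amounts on 250.0 kg of glass as set out in problem or answer.
Target oxide masses per 250.0 kg glaze:
  B2O3: 5.938% × 250.0 = 14.84 kg
  CaO: 2.877% × 250.0 = 7.192 kg
  ZnO: 14.95% × 250.0 = 37.38 kg
  Al2O3: 8.639% × 250.0 = 21.60 kg
  SiO2: 67.59% × 250.0 = 169.0 kg
Oxide-by-oxide audit from the weights as reported, on the stated basis (every target is met by its sum up to rounding of the answer):
  B2O3: 26.27·0.5652 = 14.85 kg (target 14.84 kg)
  CaO: 15.06·0.4776 = 7.193 kg (target 7.192 kg)
  ZnO: 37.45·0.9980 = 37.38 kg (target 37.38 kg)
  Al2O3: 21.20·0.9960 + 162.0·0.003000 = 21.60 kg (target 21.60 kg)
  SiO2: 162.0·0.9950 + 15.06·0.5195 = 169.0 kg (target 169.0 kg)
Glass mass check: batch total minus LOI = 250.0 kg (targets for the oxides total 250.0 kg; basis as stated: 250.0 kg — differing by rounding only).
Whole-batch sum: Σ batch = 262.0 kg; the LOI term Σ batch·LOI equals 11.95 kg; yield = glass ÷ total batch = 95.44%.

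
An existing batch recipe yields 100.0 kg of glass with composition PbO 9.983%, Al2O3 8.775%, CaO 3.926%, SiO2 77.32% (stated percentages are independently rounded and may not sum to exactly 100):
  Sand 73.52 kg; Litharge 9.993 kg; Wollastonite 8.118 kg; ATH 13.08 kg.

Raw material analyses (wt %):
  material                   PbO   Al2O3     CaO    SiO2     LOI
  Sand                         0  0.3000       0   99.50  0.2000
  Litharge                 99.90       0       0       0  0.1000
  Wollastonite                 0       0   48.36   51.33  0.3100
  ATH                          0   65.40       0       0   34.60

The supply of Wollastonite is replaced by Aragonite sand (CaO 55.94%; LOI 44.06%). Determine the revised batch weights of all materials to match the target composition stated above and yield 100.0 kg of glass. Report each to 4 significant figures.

Each numeric step maintains exact precision from first step to last; intermediates are shown, with 4-significant-digit rounding, as written. A single rounding produces each reported figure. The derived quantities are recomputed starting from the weights per 100.0 kg of glass in exact precision (net glass mass, four oxide percentages, the yield, the totals, ignition loss) exactly as printed in the problem or the answer.
Oxide-by-oxide targets in 100.0 kg glass:
  PbO: 9.983% × 100.0 = 9.983 kg
  Al2O3: 8.775% × 100.0 = 8.775 kg
  CaO: 3.926% × 100.0 = 3.926 kg
  SiO2: 77.32% × 100.0 = 77.32 kg
Per-oxide balance check using the reported weights, on the stated basis (sum by sum, the targets are met up to rounding of the answer):
  PbO: 9.993·0.9990 = 9.983 kg (target 9.983 kg)
  Al2O3: 77.71·0.003000 + 13.06·0.6540 = 8.774 kg (target 8.775 kg)
  CaO: 7.018·0.5594 = 3.926 kg (target 3.926 kg)
  SiO2: 77.71·0.9950 = 77.32 kg (target 77.32 kg)
Glass-mass bookkeeping: whole batch net of LOI = 100.0 kg (per-oxide target masses sum to 100.0 kg; against the stated basis, 100.0 kg — deltas are rounding alone).
Total batch = Σ batch = 107.8 kg; LOI removed, Σ of batch·LOI: 7.776 kg; yield = glass ÷ total batch = 92.79%.

Revised batch per 100.0 kg glass:
  Sand: 77.71 kg
  Litharge: 9.993 kg
  Aragonite sand: 7.018 kg
  ATH: 13.06 kg
Total batch = 107.8 kg; LOI loss = 7.776 kg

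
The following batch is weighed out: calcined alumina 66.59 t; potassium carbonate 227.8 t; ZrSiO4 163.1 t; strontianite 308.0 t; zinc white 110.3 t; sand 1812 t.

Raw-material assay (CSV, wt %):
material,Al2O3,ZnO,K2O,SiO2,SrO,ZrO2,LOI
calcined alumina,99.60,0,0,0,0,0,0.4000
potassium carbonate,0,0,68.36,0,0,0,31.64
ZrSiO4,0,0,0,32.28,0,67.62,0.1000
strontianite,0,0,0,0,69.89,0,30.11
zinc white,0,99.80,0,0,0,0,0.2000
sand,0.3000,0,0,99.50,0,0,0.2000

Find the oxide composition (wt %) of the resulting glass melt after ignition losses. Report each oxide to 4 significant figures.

Glass mass = 2519 t (batch 2688 − LOI 169.1).
Composition: Al2O3 2.849%, ZnO 4.370%, K2O 6.183%, SiO2 73.67%, SrO 8.547%, ZrO2 4.379%

Mid-chain values are shown rounded to four significant figures — all arithmetic maintains exact precision at all times; every reported value undergoes a single rounding — derived quantities (six oxide percentages, yield, totals, glass mass, LOI) are carried at full float precision from the weighed amounts on 2519 t of glass as they appear in the question or the answer.
Oxide masses out of the charge:
  Al2O3: 66.59·0.9960 + 1812·0.003000 = 71.76 t
  ZnO: 110.3·0.9980 = 110.1 t
  K2O: 227.8·0.6836 = 155.7 t
  SiO2: 163.1·0.3228 + 1812·0.9950 = 1856 t
  SrO: 308.0·0.6989 = 215.3 t
  ZrO2: 163.1·0.6762 = 110.3 t
LOI: 66.59·0.004000 + 227.8·0.3164 + 163.1·0.001000 + 308.0·0.3011 + 110.3·0.002000 + 1812·0.002000 = 169.1 t
The glass mass, total less LOI, = 2688 − 169.1 = 2519 t (= Σ oxide masses)
wt % = oxide mass / glass mass × 100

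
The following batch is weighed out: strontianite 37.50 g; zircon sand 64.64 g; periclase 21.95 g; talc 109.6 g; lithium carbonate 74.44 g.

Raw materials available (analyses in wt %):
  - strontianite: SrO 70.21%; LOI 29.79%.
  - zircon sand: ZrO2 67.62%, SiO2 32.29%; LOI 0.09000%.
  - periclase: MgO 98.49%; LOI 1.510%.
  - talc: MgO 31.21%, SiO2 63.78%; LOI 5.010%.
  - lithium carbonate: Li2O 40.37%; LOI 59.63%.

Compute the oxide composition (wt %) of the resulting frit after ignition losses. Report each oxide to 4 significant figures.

Exact precision is held at each step — intermediates appear, with 4-significant-figure rounding, across the worked steps; each reported result carries a single rounding — all derived quantities (the totals, LOI, glass mass, five oxide percentages, the yield) are recomputed at full float precision starting from the weights on 246.7 g of glass, as they appear in question or answer.
Mass of each oxide from the mix:
  ZrO2: 64.64·0.6762 = 43.71 g
  MgO: 21.95·0.9849 + 109.6·0.3121 = 55.82 g
  SrO: 37.50·0.7021 = 26.33 g
  SiO2: 64.64·0.3229 + 109.6·0.6378 = 90.78 g
  Li2O: 74.44·0.4037 = 30.05 g
LOI: 37.50·0.2979 + 64.64·9.000e-04 + 21.95·0.01510 + 109.6·0.05010 + 74.44·0.5963 = 61.44 g
batch − LOI leaves glass = 308.1 − 61.44 = 246.7 g (equal to the oxide-mass sum)
oxide / glass × 100 gives the wt %

Glass mass = 246.7 g (batch 308.1 − LOI 61.44).
Composition: ZrO2 17.72%, MgO 22.63%, SrO 10.67%, SiO2 36.80%, Li2O 12.18%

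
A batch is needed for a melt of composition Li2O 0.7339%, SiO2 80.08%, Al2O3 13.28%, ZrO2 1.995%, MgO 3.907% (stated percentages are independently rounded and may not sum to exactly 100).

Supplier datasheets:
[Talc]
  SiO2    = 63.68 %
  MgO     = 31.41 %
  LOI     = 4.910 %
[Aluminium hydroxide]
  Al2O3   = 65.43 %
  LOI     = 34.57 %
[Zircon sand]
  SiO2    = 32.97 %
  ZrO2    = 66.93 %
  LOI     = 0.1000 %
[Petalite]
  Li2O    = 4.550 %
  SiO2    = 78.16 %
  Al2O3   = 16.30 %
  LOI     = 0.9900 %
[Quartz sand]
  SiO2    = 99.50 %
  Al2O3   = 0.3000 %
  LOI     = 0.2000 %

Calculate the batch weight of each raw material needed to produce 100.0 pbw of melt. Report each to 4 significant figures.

All arithmetic carries full float precision in all steps. Values along the way appear (rounded to four significant figures) at each printed step — a single rounding completes every reported number; derived quantities are re-derived at full precision (the five compositions, yield, glass mass, ignition loss, totals) using the weight values for 100.0 pbw of glass as given in the question or the answer.
Oxide mass targets, per 100.0 pbw melt:
  Li2O: 0.7339% × 100.0 = 0.7339 pbw
  SiO2: 80.08% × 100.0 = 80.08 pbw
  Al2O3: 13.28% × 100.0 = 13.28 pbw
  ZrO2: 1.995% × 100.0 = 1.995 pbw
  MgO: 3.907% × 100.0 = 3.907 pbw
Verifying the oxide balance given the weights on record, at the basis given (oxide sums agree with the targets up to rounding of the answer):
  Li2O: 16.13·0.04550 = 0.7339 pbw (target 0.7339 pbw)
  SiO2: 12.44·0.6368 + 2.981·0.3297 + 16.13·0.7816 + 58.86·0.9950 = 80.08 pbw (target 80.08 pbw)
  Al2O3: 16.01·0.6543 + 16.13·0.1630 + 58.86·0.003000 = 13.28 pbw (target 13.28 pbw)
  ZrO2: 2.981·0.6693 = 1.995 pbw (target 1.995 pbw)
  MgO: 12.44·0.3141 = 3.907 pbw (target 3.907 pbw)
Glass-mass sanity pass: batch total minus LOI = 100.0 pbw (targets for the oxides total 100.0 pbw; the stated basis being 100.0 pbw — differing by rounding only).
Adding the batch up: Σ batch = 106.4 pbw; LOI removed, Σ of batch·LOI: 6.426 pbw; yield: glass divided by total = 93.96%.

Batch per 100.0 pbw melt:
  Talc: 12.44 pbw
  Aluminium hydroxide: 16.01 pbw
  Zircon sand: 2.981 pbw
  Petalite: 16.13 pbw
  Quartz sand: 58.86 pbw
Total batch = 106.4 pbw; LOI loss = 6.426 pbw; yield = 93.96%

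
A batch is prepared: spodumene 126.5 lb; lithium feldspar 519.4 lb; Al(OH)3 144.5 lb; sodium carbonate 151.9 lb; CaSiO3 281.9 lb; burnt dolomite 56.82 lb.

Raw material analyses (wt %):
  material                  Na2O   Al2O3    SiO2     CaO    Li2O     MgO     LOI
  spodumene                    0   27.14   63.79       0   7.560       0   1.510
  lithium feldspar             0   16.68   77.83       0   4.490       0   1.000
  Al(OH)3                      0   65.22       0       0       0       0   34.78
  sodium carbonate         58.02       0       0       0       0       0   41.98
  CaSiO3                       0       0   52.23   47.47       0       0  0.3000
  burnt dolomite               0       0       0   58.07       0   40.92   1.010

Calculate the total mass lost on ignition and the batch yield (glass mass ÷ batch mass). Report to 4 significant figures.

The intermediate values are rounded off to 4 significant digits wherever printed; all arithmetic holds full precision at each step. Each reported figure is rounded once only — derived quantities (totals, net glass mass, yield, six oxide percentages, LOI) are computed at exact precision from the weighed amounts per 1158 lb of glass, as they appear in problem or answer.
Ignition loss by material:
  spodumene: 126.5 × 0.01510 = 1.910 lb
  lithium feldspar: 519.4 × 0.01000 = 5.194 lb
  Al(OH)3: 144.5 × 0.3478 = 50.26 lb
  sodium carbonate: 151.9 × 0.4198 = 63.77 lb
  CaSiO3: 281.9 × 0.003000 = 0.8457 lb
  burnt dolomite: 56.82 × 0.01010 = 0.5739 lb
Total LOI = 122.5 lb
Glass = batch − LOI = 1281 − 122.5 = 1158 lb

LOI loss = 122.5 lb; glass = 1158 lb; yield = 90.43%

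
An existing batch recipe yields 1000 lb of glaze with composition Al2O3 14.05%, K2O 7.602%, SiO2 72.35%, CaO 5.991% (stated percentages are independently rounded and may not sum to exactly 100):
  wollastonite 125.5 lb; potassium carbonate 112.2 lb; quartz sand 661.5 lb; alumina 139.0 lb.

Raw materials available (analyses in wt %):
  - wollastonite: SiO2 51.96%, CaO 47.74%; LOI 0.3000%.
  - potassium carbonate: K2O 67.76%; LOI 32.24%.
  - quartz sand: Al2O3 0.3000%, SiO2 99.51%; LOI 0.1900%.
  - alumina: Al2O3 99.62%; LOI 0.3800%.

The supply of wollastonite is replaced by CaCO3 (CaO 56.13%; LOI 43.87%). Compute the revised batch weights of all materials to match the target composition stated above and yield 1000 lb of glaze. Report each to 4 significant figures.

All internal work keeps full precision all the way through; intermediates are printed (rounded to four significant figures) in the printout — every reported value takes exactly one rounding — derived quantities are computed in full precision (four oxide percentages, the yield, glass mass, LOI, totals) from the weighed amounts for 1000 lb of glass, as given in the problem or answer text.
Oxide mass targets, per 1000 lb glaze:
  Al2O3: 14.05% × 1000 = 140.5 lb
  K2O: 7.602% × 1000 = 76.02 lb
  SiO2: 72.35% × 1000 = 723.5 lb
  CaO: 5.991% × 1000 = 59.91 lb
Oxide-by-oxide audit on the weights just shown, for the quoted basis mass (every target is met by its sum net of answer rounding effects):
  Al2O3: 727.1·0.003000 + 138.8·0.9962 = 140.5 lb (target 140.5 lb)
  K2O: 112.2·0.6776 = 76.03 lb (target 76.02 lb)
  SiO2: 727.1·0.9951 = 723.5 lb (target 723.5 lb)
  CaO: 106.7·0.5613 = 59.89 lb (target 59.91 lb)
Glass-mass closure: Σ batch − LOI loss = 999.9 lb (summing oxide targets gives 999.9 lb; basis as stated: 1000 lb — deltas are rounding alone).
Total batch = Σ batch = 1085 lb; ignition loss, Σ(batch × LOI) = 84.89 lb; glass ÷ batch gives a yield of 92.17%.

Revised batch per 1000 lb glaze:
  CaCO3: 106.7 lb
  potassium carbonate: 112.2 lb
  quartz sand: 727.1 lb
  alumina: 138.8 lb
Total batch = 1085 lb; LOI loss = 84.89 lb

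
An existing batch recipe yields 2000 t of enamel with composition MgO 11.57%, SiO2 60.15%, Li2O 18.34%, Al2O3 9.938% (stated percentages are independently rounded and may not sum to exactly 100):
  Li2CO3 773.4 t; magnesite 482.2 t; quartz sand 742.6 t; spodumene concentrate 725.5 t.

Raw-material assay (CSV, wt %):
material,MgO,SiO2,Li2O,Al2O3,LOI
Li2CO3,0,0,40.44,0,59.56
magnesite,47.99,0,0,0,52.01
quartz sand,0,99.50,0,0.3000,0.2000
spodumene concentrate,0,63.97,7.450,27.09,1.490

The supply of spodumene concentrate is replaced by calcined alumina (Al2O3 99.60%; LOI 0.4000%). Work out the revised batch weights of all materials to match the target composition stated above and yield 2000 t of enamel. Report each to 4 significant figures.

Values along the way are shown (rounded to four significant digits) at each printed step; all internal work runs at full float precision in all steps; each reported number carries a single rounding. The derived quantities are computed using the weight values at 2000 t of glass at full float precision (yield, net glass mass, the four compositions, LOI, the totals), as given in the question or the answer.
Target masses of each oxide per 2000 t enamel:
  MgO: 11.57% × 2000 = 231.4 t
  SiO2: 60.15% × 2000 = 1203 t
  Li2O: 18.34% × 2000 = 366.8 t
  Al2O3: 9.938% × 2000 = 198.8 t
Mass-balance tally per oxide per the reported batch figures, against the basis in use (every target is met by its sum inside rounding margins):
  MgO: 482.2·0.4799 = 231.4 t (target 231.4 t)
  SiO2: 1209·0.9950 = 1203 t (target 1203 t)
  Li2O: 907.0·0.4044 = 366.8 t (target 366.8 t)
  Al2O3: 1209·0.003000 + 195.9·0.9960 = 198.7 t (target 198.8 t)
Consistency of the glass mass: total batch − LOI = 2000 t (the Σ of target masses is 2000 t; basis as stated: 2000 t — differing by rounding only).
Batch grand total — Σ batch = 2794 t; loss to ignition Σ batch·LOI = 794.2 t; the yield ratio, glass ÷ batch: 71.58%.

Revised batch per 2000 t enamel:
  Li2CO3: 907.0 t
  magnesite: 482.2 t
  quartz sand: 1209 t
  calcined alumina: 195.9 t
Total batch = 2794 t; LOI loss = 794.2 t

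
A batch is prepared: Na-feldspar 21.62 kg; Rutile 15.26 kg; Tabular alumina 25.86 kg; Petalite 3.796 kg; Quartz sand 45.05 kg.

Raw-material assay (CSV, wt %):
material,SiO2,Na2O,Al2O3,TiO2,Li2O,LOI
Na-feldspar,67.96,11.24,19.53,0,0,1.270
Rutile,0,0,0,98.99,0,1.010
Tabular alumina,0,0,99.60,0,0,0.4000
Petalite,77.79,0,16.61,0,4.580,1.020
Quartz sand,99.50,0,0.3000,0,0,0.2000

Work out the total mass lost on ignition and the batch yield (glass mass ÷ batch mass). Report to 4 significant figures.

Exact precision is held from first step to last. Working values appear, rounded to 4 significant digits, in the printout; each reported figure includes exactly one rounding; derived quantities (ignition loss, totals, yield, net glass mass, the five compositions) are re-derived from the batch weights for 110.9 kg of glass at full precision exactly as shown in the question or the answer.
Loss on ignition, line by line:
  Na-feldspar: 21.62 × 0.01270 = 0.2746 kg
  Rutile: 15.26 × 0.01010 = 0.1541 kg
  Tabular alumina: 25.86 × 0.004000 = 0.1034 kg
  Petalite: 3.796 × 0.01020 = 0.03872 kg
  Quartz sand: 45.05 × 0.002000 = 0.09010 kg
Total LOI = 0.6610 kg
Glass = batch − LOI = 111.6 − 0.6610 = 110.9 kg

LOI loss = 0.6610 kg; glass = 110.9 kg; yield = 99.41%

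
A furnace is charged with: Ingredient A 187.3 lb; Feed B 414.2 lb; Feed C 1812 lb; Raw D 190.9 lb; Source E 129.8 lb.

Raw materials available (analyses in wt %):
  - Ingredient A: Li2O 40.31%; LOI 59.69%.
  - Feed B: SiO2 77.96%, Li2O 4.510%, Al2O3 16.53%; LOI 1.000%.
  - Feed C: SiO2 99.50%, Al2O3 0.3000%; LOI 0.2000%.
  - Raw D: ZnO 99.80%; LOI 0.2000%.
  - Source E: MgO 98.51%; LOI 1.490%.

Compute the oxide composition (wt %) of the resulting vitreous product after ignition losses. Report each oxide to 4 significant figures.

All internal work maintains exact precision from start to finish; intermediates are displayed rounded to four significant digits as written — each reported value takes exactly one rounding. The derived quantities, including ignition loss, five oxide percentages, the yield, the totals, net glass mass, are rebuilt from the weighed amounts at 2612 lb of glass in full float precision as given in the question or the answer.
Per-oxide mass from batch:
  ZnO: 190.9·0.9980 = 190.5 lb
  MgO: 129.8·0.9851 = 127.9 lb
  SiO2: 414.2·0.7796 + 1812·0.9950 = 2126 lb
  Li2O: 187.3·0.4031 + 414.2·0.04510 = 94.18 lb
  Al2O3: 414.2·0.1653 + 1812·0.003000 = 73.90 lb
LOI: 187.3·0.5969 + 414.2·0.01000 + 1812·0.002000 + 190.9·0.002000 + 129.8·0.01490 = 121.9 lb
Resulting glass, batch − LOI: 2734 − 121.9 = 2612 lb (consistent with Σ oxide mass)
each wt % is 100 × oxide ÷ glass

Glass mass = 2612 lb (batch 2734 − LOI 121.9).
Composition: ZnO 7.293%, MgO 4.895%, SiO2 81.38%, Li2O 3.605%, Al2O3 2.829%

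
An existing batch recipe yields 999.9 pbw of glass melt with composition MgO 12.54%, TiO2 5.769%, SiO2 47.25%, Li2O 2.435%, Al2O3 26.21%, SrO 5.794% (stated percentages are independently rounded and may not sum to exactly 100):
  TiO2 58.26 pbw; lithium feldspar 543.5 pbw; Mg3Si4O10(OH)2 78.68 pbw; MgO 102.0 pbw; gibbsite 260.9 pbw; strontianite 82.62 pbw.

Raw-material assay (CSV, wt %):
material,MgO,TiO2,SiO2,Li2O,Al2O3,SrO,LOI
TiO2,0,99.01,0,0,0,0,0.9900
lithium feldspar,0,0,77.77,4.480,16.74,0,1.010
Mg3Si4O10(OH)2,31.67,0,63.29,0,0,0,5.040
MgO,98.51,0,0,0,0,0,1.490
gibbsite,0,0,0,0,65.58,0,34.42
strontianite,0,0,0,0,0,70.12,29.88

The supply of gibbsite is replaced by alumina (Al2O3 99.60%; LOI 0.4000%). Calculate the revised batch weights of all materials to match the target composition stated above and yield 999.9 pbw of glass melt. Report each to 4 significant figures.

In-progress results are displayed (rounded to four significant figures) between the steps. All arithmetic maintains full float precision at all times — each reported number takes just one rounding — derived quantities, including the totals, ignition loss, six oxide percentages, net glass mass, the yield, are computed starting from the weights per 999.9 pbw of glass at full precision precisely as stated by the problem or answer text.
Target masses of each oxide per 999.9 pbw glass melt:
  MgO: 12.54% × 999.9 = 125.4 pbw
  TiO2: 5.769% × 999.9 = 57.68 pbw
  SiO2: 47.25% × 999.9 = 472.5 pbw
  Li2O: 2.435% × 999.9 = 24.35 pbw
  Al2O3: 26.21% × 999.9 = 262.1 pbw
  SrO: 5.794% × 999.9 = 57.93 pbw
Checking each oxide sum from the weights as reported, under the basis named above (sum by sum, the targets are met once rounding is allowed for):
  MgO: 78.68·0.3167 + 102.0·0.9851 = 125.4 pbw (target 125.4 pbw)
  TiO2: 58.26·0.9901 = 57.68 pbw (target 57.68 pbw)
  SiO2: 543.5·0.7777 + 78.68·0.6329 = 472.5 pbw (target 472.5 pbw)
  Li2O: 543.5·0.04480 = 24.35 pbw (target 24.35 pbw)
  Al2O3: 543.5·0.1674 + 171.8·0.9960 = 262.1 pbw (target 262.1 pbw)
  SrO: 82.62·0.7012 = 57.93 pbw (target 57.93 pbw)
Auditing the glass mass value: total charge less LOI = 999.9 pbw (oxide target masses add up to 999.9 pbw; against the stated basis, 999.9 pbw — rounding explains the deltas).
Batch total: Σ batch = 1037 pbw; LOI removed, Σ of batch·LOI: 36.93 pbw; as yield: glass ÷ batch → 96.44%.

Revised batch per 999.9 pbw glass melt:
  TiO2: 58.26 pbw
  lithium feldspar: 543.5 pbw
  Mg3Si4O10(OH)2: 78.68 pbw
  MgO: 102.0 pbw
  alumina: 171.8 pbw
  strontianite: 82.62 pbw
Total batch = 1037 pbw; LOI loss = 36.93 pbw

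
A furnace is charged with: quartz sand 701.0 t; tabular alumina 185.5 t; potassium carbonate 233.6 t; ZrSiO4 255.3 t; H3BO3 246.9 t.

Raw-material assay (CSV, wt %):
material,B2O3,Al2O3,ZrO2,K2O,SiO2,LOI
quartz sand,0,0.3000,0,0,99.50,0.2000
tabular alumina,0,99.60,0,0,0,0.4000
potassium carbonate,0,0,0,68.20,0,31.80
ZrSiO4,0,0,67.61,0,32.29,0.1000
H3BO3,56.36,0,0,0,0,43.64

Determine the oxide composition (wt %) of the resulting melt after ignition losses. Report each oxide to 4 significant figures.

Glass mass = 1438 t (batch 1622 − LOI 184.4).
Composition: B2O3 9.678%, Al2O3 13.00%, ZrO2 12.00%, K2O 11.08%, SiO2 54.24%

Intermediates are displayed, rounded to four significant digits, on the page; the whole derivation maintains full precision in all steps. Every reported number takes just one rounding; the derived quantities, which include yield, totals, five oxide percentages, LOI, net glass mass, are recomputed in full float precision, as given in problem or answer, from the weighed amounts per 1438 t of glass.
What the batch supplies per oxide:
  B2O3: 246.9·0.5636 = 139.2 t
  Al2O3: 701.0·0.003000 + 185.5·0.9960 = 186.9 t
  ZrO2: 255.3·0.6761 = 172.6 t
  K2O: 233.6·0.6820 = 159.3 t
  SiO2: 701.0·0.9950 + 255.3·0.3229 = 779.9 t
LOI: 701.0·0.002000 + 185.5·0.004000 + 233.6·0.3180 + 255.3·0.001000 + 246.9·0.4364 = 184.4 t
Resulting glass, batch − LOI: 1622 − 184.4 = 1438 t (equal to the oxide-mass sum)
oxide / glass × 100 gives the wt %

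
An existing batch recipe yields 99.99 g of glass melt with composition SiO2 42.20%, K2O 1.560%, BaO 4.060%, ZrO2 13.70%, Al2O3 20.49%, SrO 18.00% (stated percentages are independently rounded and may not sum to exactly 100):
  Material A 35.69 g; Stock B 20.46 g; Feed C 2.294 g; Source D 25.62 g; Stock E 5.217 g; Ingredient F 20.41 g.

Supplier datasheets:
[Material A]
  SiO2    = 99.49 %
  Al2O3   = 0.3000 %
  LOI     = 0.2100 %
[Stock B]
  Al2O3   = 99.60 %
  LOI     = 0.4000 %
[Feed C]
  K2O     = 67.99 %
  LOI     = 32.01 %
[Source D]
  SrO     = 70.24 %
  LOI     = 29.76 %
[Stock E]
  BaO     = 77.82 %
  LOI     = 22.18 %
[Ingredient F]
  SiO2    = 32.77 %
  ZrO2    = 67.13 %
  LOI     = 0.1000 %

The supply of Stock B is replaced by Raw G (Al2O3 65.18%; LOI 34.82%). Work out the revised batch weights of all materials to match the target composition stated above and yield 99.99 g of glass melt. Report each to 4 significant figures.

Revised batch per 99.99 g glass melt:
  Material A: 35.69 g
  Raw G: 31.27 g
  Feed C: 2.294 g
  Source D: 25.62 g
  Stock E: 5.217 g
  Ingredient F: 20.41 g
Total batch = 120.5 g; LOI loss = 20.50 g

Full precision is carried from start to finish. Values along the way are printed, with 4-significant-digit rounding, within the worked lines; a single rounding completes every reported figure — all derived quantities (ignition loss, yield, the totals, the six compositions, glass mass) are re-derived in exact precision starting from the weights on 99.99 g of glass as set out in either problem or answer.
Target oxide masses per 99.99 g glass melt:
  SiO2: 42.20% × 99.99 = 42.20 g
  K2O: 1.560% × 99.99 = 1.560 g
  BaO: 4.060% × 99.99 = 4.060 g
  ZrO2: 13.70% × 99.99 = 13.70 g
  Al2O3: 20.49% × 99.99 = 20.49 g
  SrO: 18.00% × 99.99 = 18.00 g
Per-oxide balance check on the weights just shown, on the stated basis (every target is met by its sum net of answer rounding effects):
  SiO2: 35.69·0.9949 + 20.41·0.3277 = 42.20 g (target 42.20 g)
  K2O: 2.294·0.6799 = 1.560 g (target 1.560 g)
  BaO: 5.217·0.7782 = 4.060 g (target 4.060 g)
  ZrO2: 20.41·0.6713 = 13.70 g (target 13.70 g)
  Al2O3: 35.69·0.003000 + 31.27·0.6518 = 20.49 g (target 20.49 g)
  SrO: 25.62·0.7024 = 18.00 g (target 18.00 g)
Glass-mass sanity pass: whole batch net of LOI = 100.0 g (summing oxide targets gives 100.0 g; with the basis standing at 99.99 g — any gap is answer rounding).
Batch grand total — Σ batch = 120.5 g; Σ batch·LOI gives LOI loss = 20.50 g; yield = glass ÷ total batch = 82.99%.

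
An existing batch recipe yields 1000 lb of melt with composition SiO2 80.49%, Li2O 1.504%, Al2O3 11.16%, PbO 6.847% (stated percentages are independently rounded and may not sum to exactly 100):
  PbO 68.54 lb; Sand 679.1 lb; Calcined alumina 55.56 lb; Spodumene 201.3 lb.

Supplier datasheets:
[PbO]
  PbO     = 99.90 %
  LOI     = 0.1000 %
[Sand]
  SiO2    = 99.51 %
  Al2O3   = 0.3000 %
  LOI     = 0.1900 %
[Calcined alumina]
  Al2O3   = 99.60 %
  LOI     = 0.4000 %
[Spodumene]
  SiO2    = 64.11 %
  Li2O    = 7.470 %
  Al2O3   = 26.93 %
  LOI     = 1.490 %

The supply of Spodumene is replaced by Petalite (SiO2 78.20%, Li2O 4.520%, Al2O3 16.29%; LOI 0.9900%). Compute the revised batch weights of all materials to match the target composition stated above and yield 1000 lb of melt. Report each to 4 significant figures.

All internal work maintains full float precision throughout — values along the way appear (rounded to 4 significant digits) on the page — every reported number takes just one rounding; all derived quantities are recomputed at exact precision (four oxide percentages, the totals, net glass mass, ignition loss, yield) using the weight values at 1000 lb of glass exactly as printed in problem or answer.
The oxide mass targets at 1000 lb melt:
  SiO2: 80.49% × 1000 = 804.9 lb
  Li2O: 1.504% × 1000 = 15.04 lb
  Al2O3: 11.16% × 1000 = 111.6 lb
  PbO: 6.847% × 1000 = 68.47 lb
Checking each oxide sum applying the batch weights above, relative to the basis at hand (each sum matches its target mass exact up to rounding of places):
  SiO2: 547.4·0.9951 + 332.7·0.7820 = 804.9 lb (target 804.9 lb)
  Li2O: 332.7·0.04520 = 15.04 lb (target 15.04 lb)
  Al2O3: 547.4·0.003000 + 55.98·0.9960 + 332.7·0.1629 = 111.6 lb (target 111.6 lb)
  PbO: 68.54·0.9990 = 68.47 lb (target 68.47 lb)
Glass mass check: total batch − LOI = 1000 lb (summing oxide targets gives 1000 lb; the stated basis being 1000 lb — a pure rounding effect).
Whole-batch sum: Σ batch = 1005 lb; LOI removed, Σ of batch·LOI: 4.626 lb; yield: glass divided by total = 99.54%.

Revised batch per 1000 lb melt:
  PbO: 68.54 lb
  Sand: 547.4 lb
  Calcined alumina: 55.98 lb
  Petalite: 332.7 lb
Total batch = 1005 lb; LOI loss = 4.626 lb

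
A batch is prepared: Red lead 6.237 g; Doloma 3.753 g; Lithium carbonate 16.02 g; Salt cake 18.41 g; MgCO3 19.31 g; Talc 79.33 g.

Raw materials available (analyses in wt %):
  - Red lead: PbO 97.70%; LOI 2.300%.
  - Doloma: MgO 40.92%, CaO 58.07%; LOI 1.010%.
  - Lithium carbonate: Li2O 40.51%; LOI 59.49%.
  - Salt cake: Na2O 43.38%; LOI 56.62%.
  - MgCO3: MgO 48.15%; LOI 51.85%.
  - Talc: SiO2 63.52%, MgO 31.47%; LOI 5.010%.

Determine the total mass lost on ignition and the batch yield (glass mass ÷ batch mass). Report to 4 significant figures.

LOI loss = 34.12 g; glass = 108.9 g; yield = 76.15%

Working values are displayed rounded to four significant digits when written out; the working math holds full float precision at every stage. A single rounding completes every reported number; the derived quantities, including ignition loss, totals, the yield, net glass mass, six oxide percentages, are computed using the weight values per 108.9 g of glass in exact precision, exactly as shown in either problem or answer.
Per-material ignition loss:
  Red lead: 6.237 × 0.02300 = 0.1435 g
  Doloma: 3.753 × 0.01010 = 0.03791 g
  Lithium carbonate: 16.02 × 0.5949 = 9.530 g
  Salt cake: 18.41 × 0.5662 = 10.42 g
  MgCO3: 19.31 × 0.5185 = 10.01 g
  Talc: 79.33 × 0.05010 = 3.974 g
Total LOI = 34.12 g
Glass = batch − LOI = 143.1 − 34.12 = 108.9 g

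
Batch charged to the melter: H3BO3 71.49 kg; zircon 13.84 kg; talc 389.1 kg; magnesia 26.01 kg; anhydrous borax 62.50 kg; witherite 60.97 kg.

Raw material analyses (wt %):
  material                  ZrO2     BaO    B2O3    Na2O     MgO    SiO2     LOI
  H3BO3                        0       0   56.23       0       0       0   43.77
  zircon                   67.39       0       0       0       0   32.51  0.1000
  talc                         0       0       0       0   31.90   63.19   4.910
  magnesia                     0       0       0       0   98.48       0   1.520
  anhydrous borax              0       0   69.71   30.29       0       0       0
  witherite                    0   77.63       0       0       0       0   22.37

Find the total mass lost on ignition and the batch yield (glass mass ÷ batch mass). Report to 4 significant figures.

Values along the way appear rounded to four significant figures as written. Full float precision is carried at each step; a single rounding completes each reported figure — all derived quantities are carried from the weighed amounts per 559.5 kg of glass in exact precision (the totals, six oxide percentages, net glass mass, the yield, LOI), as they appear in the problem or the answer.
LOI of each material in turn:
  H3BO3: 71.49 × 0.4377 = 31.29 kg
  zircon: 13.84 × 0.001000 = 0.01384 kg
  talc: 389.1 × 0.04910 = 19.10 kg
  magnesia: 26.01 × 0.01520 = 0.3954 kg
  anhydrous borax: 62.50 × 0 = 0 kg
  witherite: 60.97 × 0.2237 = 13.64 kg
Total LOI = 64.44 kg
Glass = batch − LOI = 623.9 − 64.44 = 559.5 kg

LOI loss = 64.44 kg; glass = 559.5 kg; yield = 89.67%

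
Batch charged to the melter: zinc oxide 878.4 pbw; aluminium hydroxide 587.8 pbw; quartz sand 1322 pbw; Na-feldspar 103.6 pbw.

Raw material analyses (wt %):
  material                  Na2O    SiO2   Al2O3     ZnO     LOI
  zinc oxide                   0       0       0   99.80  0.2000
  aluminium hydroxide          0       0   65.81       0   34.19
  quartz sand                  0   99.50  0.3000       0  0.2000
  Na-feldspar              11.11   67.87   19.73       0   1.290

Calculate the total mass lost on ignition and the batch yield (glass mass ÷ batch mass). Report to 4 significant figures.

All internal work holds exact precision in all steps; working values are shown rounded to four significant figures at each printed step. Every reported figure takes a single rounding. All derived quantities, which include the totals, the four compositions, glass mass, the yield, ignition loss, are computed at full float precision, exactly as printed in the question or the answer, from the batch weights on 2685 pbw of glass.
LOI of each material in turn:
  zinc oxide: 878.4 × 0.002000 = 1.757 pbw
  aluminium hydroxide: 587.8 × 0.3419 = 201.0 pbw
  quartz sand: 1322 × 0.002000 = 2.644 pbw
  Na-feldspar: 103.6 × 0.01290 = 1.336 pbw
Total LOI = 206.7 pbw
Glass = batch − LOI = 2892 − 206.7 = 2685 pbw

LOI loss = 206.7 pbw; glass = 2685 pbw; yield = 92.85%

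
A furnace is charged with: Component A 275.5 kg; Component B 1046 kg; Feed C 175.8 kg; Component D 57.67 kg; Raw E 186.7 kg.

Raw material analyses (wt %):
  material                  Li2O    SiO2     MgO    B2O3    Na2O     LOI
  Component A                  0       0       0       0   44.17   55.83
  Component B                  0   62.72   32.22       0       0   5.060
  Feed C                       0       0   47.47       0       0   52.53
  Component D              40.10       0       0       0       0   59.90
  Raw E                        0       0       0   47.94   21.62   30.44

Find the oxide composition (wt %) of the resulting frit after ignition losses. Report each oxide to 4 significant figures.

Glass mass = 1351 kg (batch 1742 − LOI 390.5).
Composition: Li2O 1.711%, SiO2 48.55%, MgO 31.12%, B2O3 6.624%, Na2O 11.99%

The working math holds full float precision from start to finish — in-progress results are displayed rounded to four significant digits — a single rounding produces each reported number; derived quantities are recomputed in exact precision (net glass mass, totals, five oxide percentages, yield, LOI) starting from the weights for 1351 kg of glass, as set out in either problem or answer.
Oxide masses out of the charge:
  Li2O: 57.67·0.4010 = 23.13 kg
  SiO2: 1046·0.6272 = 656.1 kg
  MgO: 1046·0.3222 + 175.8·0.4747 = 420.5 kg
  B2O3: 186.7·0.4794 = 89.50 kg
  Na2O: 275.5·0.4417 + 186.7·0.2162 = 162.1 kg
LOI: 275.5·0.5583 + 1046·0.05060 + 175.8·0.5253 + 57.67·0.5990 + 186.7·0.3044 = 390.5 kg
Resulting glass, batch − LOI: 1742 − 390.5 = 1351 kg (the oxide masses sum to this)
oxide / glass × 100 gives the wt %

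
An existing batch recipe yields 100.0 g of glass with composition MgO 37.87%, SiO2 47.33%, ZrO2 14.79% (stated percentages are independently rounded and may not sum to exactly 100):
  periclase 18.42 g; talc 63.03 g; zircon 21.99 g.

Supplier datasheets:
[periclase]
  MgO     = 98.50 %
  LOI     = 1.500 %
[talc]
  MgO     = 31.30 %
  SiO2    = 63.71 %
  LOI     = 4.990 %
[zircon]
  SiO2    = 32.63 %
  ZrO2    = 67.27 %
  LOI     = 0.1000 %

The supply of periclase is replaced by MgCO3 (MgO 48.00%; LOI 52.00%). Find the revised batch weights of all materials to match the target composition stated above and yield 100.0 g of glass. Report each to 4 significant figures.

Revised batch per 100.0 g glass:
  MgCO3: 37.80 g
  talc: 63.03 g
  zircon: 21.99 g
Total batch = 122.8 g; LOI loss = 22.82 g

Working values are printed (rounded to four significant figures) when written out — the working math carries full float precision through the solve. Exactly one rounding is applied to every reported figure; the derived quantities, including LOI, three oxide percentages, the yield, glass mass, the totals, are rebuilt from the weighed amounts for 100.0 g of glass in full float precision, exactly as shown in the problem or answer text.
Oxide-by-oxide targets in 100.0 g glass:
  MgO: 37.87% × 100.0 = 37.87 g
  SiO2: 47.33% × 100.0 = 47.33 g
  ZrO2: 14.79% × 100.0 = 14.79 g
Oxide-by-oxide audit using the reported weights, at the basis given (each sum matches its target mass net of answer rounding effects):
  MgO: 37.80·0.4800 + 63.03·0.3130 = 37.87 g (target 37.87 g)
  SiO2: 63.03·0.6371 + 21.99·0.3263 = 47.33 g (target 47.33 g)
  ZrO2: 21.99·0.6727 = 14.79 g (target 14.79 g)
Consistency of the glass mass: the batch minus its LOI: 100.0 g (per-oxide target masses sum to 99.99 g; versus the stated basis of 100.0 g — rounding explains the deltas).
Adding the batch up: Σ batch = 122.8 g; ignition loss, Σ(batch × LOI) = 22.82 g; yield: glass divided by total = 81.42%.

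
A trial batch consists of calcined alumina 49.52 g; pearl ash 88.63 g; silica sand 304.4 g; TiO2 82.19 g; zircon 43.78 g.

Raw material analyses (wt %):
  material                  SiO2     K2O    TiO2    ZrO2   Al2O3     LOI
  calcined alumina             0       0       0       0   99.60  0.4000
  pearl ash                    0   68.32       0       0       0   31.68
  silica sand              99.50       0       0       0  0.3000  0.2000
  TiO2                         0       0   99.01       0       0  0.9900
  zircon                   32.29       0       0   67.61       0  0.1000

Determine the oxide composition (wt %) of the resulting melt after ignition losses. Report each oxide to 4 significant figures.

The whole derivation keeps full float precision in every operation; mid-chain values are shown, rounded to 4 significant digits, in the working; exactly one rounding is applied to each reported value; all derived quantities are recomputed at exact precision (ignition loss, the five compositions, yield, totals, glass mass) starting from the weights at 538.8 g of glass as quoted within problem or answer.
Oxide masses out of the charge:
  SiO2: 304.4·0.9950 + 43.78·0.3229 = 317.0 g
  K2O: 88.63·0.6832 = 60.55 g
  TiO2: 82.19·0.9901 = 81.38 g
  ZrO2: 43.78·0.6761 = 29.60 g
  Al2O3: 49.52·0.9960 + 304.4·0.003000 = 50.24 g
LOI: 49.52·0.004000 + 88.63·0.3168 + 304.4·0.002000 + 82.19·0.009900 + 43.78·0.001000 = 29.74 g
Glass mass = batch − LOI = 568.5 − 29.74 = 538.8 g (matching Σ of the oxides)
percent share: oxide ÷ glass, ×100

Glass mass = 538.8 g (batch 568.5 − LOI 29.74).
Composition: SiO2 58.84%, K2O 11.24%, TiO2 15.10%, ZrO2 5.494%, Al2O3 9.324%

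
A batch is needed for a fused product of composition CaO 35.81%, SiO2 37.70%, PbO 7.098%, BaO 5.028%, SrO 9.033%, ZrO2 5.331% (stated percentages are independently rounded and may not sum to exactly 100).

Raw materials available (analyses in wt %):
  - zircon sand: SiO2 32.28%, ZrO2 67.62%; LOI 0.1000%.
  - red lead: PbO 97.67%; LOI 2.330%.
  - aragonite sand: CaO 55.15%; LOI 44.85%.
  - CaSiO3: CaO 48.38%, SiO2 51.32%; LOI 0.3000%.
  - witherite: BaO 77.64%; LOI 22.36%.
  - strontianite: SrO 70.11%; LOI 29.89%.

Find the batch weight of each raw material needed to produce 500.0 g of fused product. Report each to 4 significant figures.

The whole derivation keeps full float precision in every operation. Rounding to 4 significant figures governs every working value as printed; each reported result carries a single rounding. All derived quantities (net glass mass, the totals, the six compositions, the yield, ignition loss) are recomputed from the weighed amounts per 500.0 g of glass in full float precision, exactly as printed in question or answer.
Target masses of each oxide per 500.0 g fused product:
  CaO: 35.81% × 500.0 = 179.0 g
  SiO2: 37.70% × 500.0 = 188.5 g
  PbO: 7.098% × 500.0 = 35.49 g
  BaO: 5.028% × 500.0 = 25.14 g
  SrO: 9.033% × 500.0 = 45.16 g
  ZrO2: 5.331% × 500.0 = 26.66 g
Mass-balance tally per oxide per the reported batch figures, at the basis given (target by target, the sums agree once rounding is allowed for):
  CaO: 24.20·0.5515 + 342.5·0.4838 = 179.0 g (target 179.0 g)
  SiO2: 39.42·0.3228 + 342.5·0.5132 = 188.5 g (target 188.5 g)
  PbO: 36.34·0.9767 = 35.49 g (target 35.49 g)
  BaO: 32.38·0.7764 = 25.14 g (target 25.14 g)
  SrO: 64.42·0.7011 = 45.16 g (target 45.16 g)
  ZrO2: 39.42·0.6762 = 26.66 g (target 26.66 g)
Glass-mass closure: total charge less LOI = 500.0 g (targets for the oxides total 500.0 g; stated basis 500.0 g — deltas are rounding alone).
Summing the batch: Σ batch = 539.3 g; LOI loss = Σ batch·LOI = 39.26 g; yield, glass over the total, = 92.72%.

Batch per 500.0 g fused product:
  zircon sand: 39.42 g
  red lead: 36.34 g
  aragonite sand: 24.20 g
  CaSiO3: 342.5 g
  witherite: 32.38 g
  strontianite: 64.42 g
Total batch = 539.3 g; LOI loss = 39.26 g; yield = 92.72%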